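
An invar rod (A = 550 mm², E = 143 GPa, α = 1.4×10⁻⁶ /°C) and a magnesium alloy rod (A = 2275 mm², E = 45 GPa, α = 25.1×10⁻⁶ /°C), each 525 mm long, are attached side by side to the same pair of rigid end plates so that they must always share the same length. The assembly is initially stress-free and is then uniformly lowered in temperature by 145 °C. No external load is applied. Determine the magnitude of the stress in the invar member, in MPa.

σ ≈ 278 MPa (compressive)

The magnesium alloy has the larger α, so on cooling it would change length more than the invar if both were free. The rigid plates force a common final length, so the magnesium alloy is put into tension and the invar into compression, with equal and opposite forces P (no external load).
Setting the final lengths equal and cancelling L: (α₁ − α₂)ΔT = P/(A₁E₁) + P/(A₂E₂).
|α₁ − α₂|·ΔT = 23.7×10⁻⁶ × 145 = 0.003436.
1/(A₁E₁) + 1/(A₂E₂) = 1/(550×143×10³) + 1/(2275×45×10³) = 2.248×10⁻⁸ N⁻¹.
So P = 0.003436 / 2.248×10⁻⁸ = 152.9 kN.
σ_{invar} = P/A₁ = 152900/550 = 277.9 MPa, compressive.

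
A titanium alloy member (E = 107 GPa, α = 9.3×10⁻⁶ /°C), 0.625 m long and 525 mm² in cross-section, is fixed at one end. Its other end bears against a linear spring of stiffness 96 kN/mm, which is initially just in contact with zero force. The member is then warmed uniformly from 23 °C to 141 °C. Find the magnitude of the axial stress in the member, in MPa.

σ ≈ 60.6 MPa (compressive)

If the spring were absent the member would lengthen by αΔT L = 9.3×10⁻⁶ × 118 × 625 = 0.6859 mm.
With a force P in the spring, the elastic change of the member is PL/(AE) and that of the spring is P/k; compatibility requires their sum to equal δ_free.
So P = δ_free / [L/(AE) + 1/k] = 0.6859 / [ 625/(525×107×10³) + 1/(96×10³) ].
P = 0.6859 / 2.154×10⁻⁵ = 31840 N.
σ = P/A = 31840/525 = 60.64 MPa.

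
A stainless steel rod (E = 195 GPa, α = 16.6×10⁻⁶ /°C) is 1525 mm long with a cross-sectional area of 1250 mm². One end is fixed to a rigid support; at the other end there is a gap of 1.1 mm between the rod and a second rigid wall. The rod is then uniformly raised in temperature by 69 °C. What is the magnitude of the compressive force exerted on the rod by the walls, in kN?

P ≈ 103 kN

Unrestrained expansion: δ_free = αΔT L = 16.6×10⁻⁶ × 69 × 1525 = 1.747 mm.
The gap closes (δ_free > 1.1 mm) and the wall then resists a further 1.747 − 1.1 = 0.6467 mm of expansion.
So σ = E(δ_free − g)/L = 195×10³ × 0.6467/1525 = 82.7 MPa.
P = σA = 82.7 × 1250 = 103.4 kN.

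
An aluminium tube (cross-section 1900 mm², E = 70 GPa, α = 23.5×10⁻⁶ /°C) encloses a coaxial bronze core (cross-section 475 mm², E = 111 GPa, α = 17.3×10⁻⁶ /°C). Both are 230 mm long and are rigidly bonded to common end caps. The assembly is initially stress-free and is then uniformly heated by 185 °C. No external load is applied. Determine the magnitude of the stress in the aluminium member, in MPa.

σ ≈ 22.8 MPa (compressive)

Both members must finish at the same length. With the larger α, the aluminium tends to over-expand; the plates restrain it, putting the aluminium in compression and the bronze in tension. With no external load the two internal forces are equal and opposite, magnitude P.
Equating the net (thermal + elastic) strains gives |α₁ − α₂|·ΔT = P·[1/(A₁E₁) + 1/(A₂E₂)].
|α₁ − α₂|·ΔT = 6.2×10⁻⁶ × 185 = 0.001147.
1/(A₁E₁) + 1/(A₂E₂) = 1/(1900×70×10³) + 1/(475×111×10³) = 2.649×10⁻⁸ N⁻¹.
P = 0.001147 / 2.649×10⁻⁸ = 43310 N = 43.31 kN.
σ_{aluminium} = P/A₁ = 43310/1900 = 22.79 MPa, compressive.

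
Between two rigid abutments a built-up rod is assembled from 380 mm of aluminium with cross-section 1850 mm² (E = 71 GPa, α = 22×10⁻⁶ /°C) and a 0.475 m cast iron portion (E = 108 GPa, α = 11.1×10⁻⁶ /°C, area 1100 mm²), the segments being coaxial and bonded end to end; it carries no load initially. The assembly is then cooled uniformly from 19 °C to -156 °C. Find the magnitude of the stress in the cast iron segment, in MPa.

σ ≈ 315 MPa (tensile)

With the walls removed the bar would change length by δ_free = Σ αᵢΔT Lᵢ = 22×10⁻⁶×175×380 + 11.1×10⁻⁶×175×475 = 2.386 mm.
Since the ends are fixed, an axial force P builds up, equal in every segment, with P · Σ Lᵢ/(AᵢEᵢ) = δ_free.
The series flexibility is Σ Lᵢ/(AᵢEᵢ) = 380/(1850×71×10³) + 475/(1100×108×10³) = 6.891×10⁻⁶ mm/N.
So P = 2.386 / 6.891×10⁻⁶ = 346.2 kN, tensile.
σ_{cast iron} = P / A = 346200 / 1100 = 314.7 MPa.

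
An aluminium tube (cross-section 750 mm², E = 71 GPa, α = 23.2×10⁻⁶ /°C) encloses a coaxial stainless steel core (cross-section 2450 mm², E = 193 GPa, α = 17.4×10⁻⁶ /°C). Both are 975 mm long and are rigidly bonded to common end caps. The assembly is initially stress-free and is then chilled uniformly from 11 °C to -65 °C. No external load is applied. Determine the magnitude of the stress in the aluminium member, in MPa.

Both members must finish at the same length. With the larger α, the aluminium tends to over-contract; the plates restrain it, putting the aluminium in tension and the stainless steel in compression. With no external load the two internal forces are equal and opposite, magnitude P.
Compatibility of the two members (thermal + elastic change equal): (α₁ − α₂)ΔT = P·[1/(A₁E₁) + 1/(A₂E₂)].
|α₁ − α₂|·ΔT = 5.8×10⁻⁶ × 76 = 0.0004408.
1/(A₁E₁) + 1/(A₂E₂) = 1/(750×71×10³) + 1/(2450×193×10³) = 2.089×10⁻⁸ N⁻¹.
P = 0.0004408 / 2.089×10⁻⁸ = 21100 N = 21.1 kN.
σ_{aluminium} = P/A₁ = 21100/750 = 28.13 MPa, tensile.

σ ≈ 28.1 MPa (tensile)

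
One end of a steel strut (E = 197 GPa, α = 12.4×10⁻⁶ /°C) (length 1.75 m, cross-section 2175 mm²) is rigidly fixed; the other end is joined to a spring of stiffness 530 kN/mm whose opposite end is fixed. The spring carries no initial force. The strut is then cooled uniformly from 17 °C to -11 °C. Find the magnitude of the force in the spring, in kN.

P ≈ 102 kN

If the spring were absent the strut would shorten by αΔT L = 12.4×10⁻⁶ × 28 × 1750 = 0.6076 mm.
Let P be the tensile force in the spring. The strut extends elastically by PL/(AE) and the spring stretches by P/k; together these equal δ_free.
So P = δ_free / [L/(AE) + 1/k] = 0.6076 / [ 1750/(2175×197×10³) + 1/(530×10³) ].
P = 0.6076 / 5.971×10⁻⁶ = 101800 N.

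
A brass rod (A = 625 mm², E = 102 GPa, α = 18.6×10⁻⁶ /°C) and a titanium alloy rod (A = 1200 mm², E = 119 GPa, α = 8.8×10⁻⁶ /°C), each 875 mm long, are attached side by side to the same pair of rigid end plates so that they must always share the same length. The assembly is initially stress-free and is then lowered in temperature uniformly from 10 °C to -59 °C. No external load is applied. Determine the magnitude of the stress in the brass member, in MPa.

The brass has the larger α, so on cooling it would change length more than the titanium alloy if both were free. The rigid plates force a common final length, so the brass is put into tension and the titanium alloy into compression, with equal and opposite forces P (no external load).
Compatibility of the two members (thermal + elastic change equal): (α₁ − α₂)ΔT = P·[1/(A₁E₁) + 1/(A₂E₂)].
|α₁ − α₂|·ΔT = 9.8×10⁻⁶ × 69 = 0.0006762.
1/(A₁E₁) + 1/(A₂E₂) = 1/(625×102×10³) + 1/(1200×119×10³) = 2.269×10⁻⁸ N⁻¹.
So P = 0.0006762 / 2.269×10⁻⁸ = 29.8 kN.
σ_{brass} = P/A₁ = 29800/625 = 47.68 MPa, tensile.

σ ≈ 47.7 MPa (tensile)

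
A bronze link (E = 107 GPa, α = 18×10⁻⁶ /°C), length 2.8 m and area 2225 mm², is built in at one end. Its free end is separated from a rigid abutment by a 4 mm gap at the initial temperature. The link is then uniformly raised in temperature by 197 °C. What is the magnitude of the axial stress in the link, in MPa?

σ ≈ 227 MPa (compressive)

Free thermal elongation = αΔT L = 18×10⁻⁶ × 197 × 2800 = 9.929 mm.
After closing the 4 mm clearance, 9.929 − 4 = 5.929 mm of expansion remains to be suppressed by the wall.
That suppressed elongation corresponds to σ = E·Δ/L = 107×10³ × 5.929/2800 = 226.6 MPa.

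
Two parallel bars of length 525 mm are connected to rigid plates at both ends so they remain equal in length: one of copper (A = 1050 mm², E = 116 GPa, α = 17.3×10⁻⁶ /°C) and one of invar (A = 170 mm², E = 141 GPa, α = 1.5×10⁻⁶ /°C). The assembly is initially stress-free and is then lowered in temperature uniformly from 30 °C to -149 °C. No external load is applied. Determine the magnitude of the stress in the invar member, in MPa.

σ ≈ 333 MPa (compressive)

Both members must finish at the same length. With the larger α, the copper tends to over-contract; the plates restrain it, putting the copper in tension and the invar in compression. With no external load the two internal forces are equal and opposite, magnitude P.
Equating the net (thermal + elastic) strains gives |α₁ − α₂|·ΔT = P·[1/(A₁E₁) + 1/(A₂E₂)].
|α₁ − α₂|·ΔT = 15.8×10⁻⁶ × 179 = 0.002828.
1/(A₁E₁) + 1/(A₂E₂) = 1/(1050×116×10³) + 1/(170×141×10³) = 4.993×10⁻⁸ N⁻¹.
So P = 0.002828 / 4.993×10⁻⁸ = 56.64 kN.
σ_{invar} = P/A₂ = 56640/170 = 333.2 MPa, compressive.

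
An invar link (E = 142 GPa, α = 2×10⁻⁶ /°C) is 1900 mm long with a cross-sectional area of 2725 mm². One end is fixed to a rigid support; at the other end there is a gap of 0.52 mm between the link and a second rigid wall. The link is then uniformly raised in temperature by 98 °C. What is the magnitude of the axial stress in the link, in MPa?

σ ≈ 0 MPa

Free thermal elongation = αΔT L = 2×10⁻⁶ × 98 × 1900 = 0.3724 mm.
This is smaller than the 0.52 mm clearance, so the link expands freely without reaching the stop — the stress is zero.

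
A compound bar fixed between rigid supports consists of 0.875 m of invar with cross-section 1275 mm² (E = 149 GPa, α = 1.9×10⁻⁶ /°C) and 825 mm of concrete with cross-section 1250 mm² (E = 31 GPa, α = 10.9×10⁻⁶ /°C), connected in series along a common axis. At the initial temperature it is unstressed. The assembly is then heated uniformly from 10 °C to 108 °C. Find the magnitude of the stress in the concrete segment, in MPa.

σ ≈ 32.3 MPa (compressive)

Free thermal expansion of the whole bar: Σ αᵢΔT Lᵢ = 1.9×10⁻⁶×98×875 + 10.9×10⁻⁶×98×825 = 1.044 mm.
The walls prevent any net length change, so an axial force P (same in every segment) develops. Compatibility: P · Σ Lᵢ/(AᵢEᵢ) = δ_free.
Σ Lᵢ/(AᵢEᵢ) = 875/(1275×149×10³) + 825/(1250×31×10³) = 2.59×10⁻⁵ mm/N.
P = 1.044 / 2.59×10⁻⁵ = 40320 N = 40.32 kN, compressive.
σ_{concrete} = P / A = 40320 / 1250 = 32.26 MPa.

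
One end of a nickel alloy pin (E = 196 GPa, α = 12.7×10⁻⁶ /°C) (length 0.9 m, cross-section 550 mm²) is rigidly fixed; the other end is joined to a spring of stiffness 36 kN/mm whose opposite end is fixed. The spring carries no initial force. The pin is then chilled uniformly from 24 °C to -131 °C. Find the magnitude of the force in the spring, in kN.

Free thermal contraction: δ_free = αΔT L = 12.7×10⁻⁶ × 155 × 900 = 1.772 mm.
Let P be the tensile force in the spring. The pin extends elastically by PL/(AE) and the spring stretches by P/k; together these equal δ_free.
P [ L/(AE) + 1/k ] = δ_free → P [ 900/(550×196×10³) + 1/(36×10³) ] = 1.772.
P = 1.772 / 3.613×10⁻⁵ = 49040 N.

P ≈ 49 kN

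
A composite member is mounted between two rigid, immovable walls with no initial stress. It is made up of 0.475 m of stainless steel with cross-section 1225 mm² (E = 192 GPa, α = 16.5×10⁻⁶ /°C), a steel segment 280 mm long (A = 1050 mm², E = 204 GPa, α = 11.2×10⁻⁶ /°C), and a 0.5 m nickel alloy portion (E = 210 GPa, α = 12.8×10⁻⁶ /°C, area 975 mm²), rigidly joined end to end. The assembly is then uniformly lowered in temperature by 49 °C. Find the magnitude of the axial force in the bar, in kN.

P ≈ 148 kN (tensile)

With the walls removed the bar would change length by δ_free = Σ αᵢΔT Lᵢ = 16.5×10⁻⁶×49×475 + 11.2×10⁻⁶×49×280 + 12.8×10⁻⁶×49×500 = 0.8513 mm.
The walls prevent any net length change, so an axial force P (same in every segment) develops. Compatibility: P · Σ Lᵢ/(AᵢEᵢ) = δ_free.
The series flexibility is Σ Lᵢ/(AᵢEᵢ) = 475/(1225×192×10³) + 280/(1050×204×10³) + 500/(975×210×10³) = 5.769×10⁻⁶ mm/N.
Hence P = δ_free / Σ(L/AE) = 0.8513/5.769×10⁻⁶ = 147.6 kN (tensile).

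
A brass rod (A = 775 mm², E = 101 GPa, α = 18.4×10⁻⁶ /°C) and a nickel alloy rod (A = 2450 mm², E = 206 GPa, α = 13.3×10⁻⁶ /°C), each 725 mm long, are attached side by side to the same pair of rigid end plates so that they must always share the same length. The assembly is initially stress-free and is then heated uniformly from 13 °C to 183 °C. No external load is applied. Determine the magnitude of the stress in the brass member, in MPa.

Equilibrium of a rigid end plate with no external load gives equal and opposite internal forces ±P in the two members. Since α_{brass} > α_{nickel alloy}, heating drives the brass into compression and the nickel alloy into tension.
Setting the final lengths equal and cancelling L: (α₁ − α₂)ΔT = P/(A₁E₁) + P/(A₂E₂).
|α₁ − α₂|·ΔT = 5.1×10⁻⁶ × 170 = 0.000867.
1/(A₁E₁) + 1/(A₂E₂) = 1/(775×101×10³) + 1/(2450×206×10³) = 1.476×10⁻⁸ N⁻¹.
So P = 0.000867 / 1.476×10⁻⁸ = 58.75 kN.
σ_{brass} = P/A₁ = 58750/775 = 75.81 MPa, compressive.

σ ≈ 75.8 MPa (compressive)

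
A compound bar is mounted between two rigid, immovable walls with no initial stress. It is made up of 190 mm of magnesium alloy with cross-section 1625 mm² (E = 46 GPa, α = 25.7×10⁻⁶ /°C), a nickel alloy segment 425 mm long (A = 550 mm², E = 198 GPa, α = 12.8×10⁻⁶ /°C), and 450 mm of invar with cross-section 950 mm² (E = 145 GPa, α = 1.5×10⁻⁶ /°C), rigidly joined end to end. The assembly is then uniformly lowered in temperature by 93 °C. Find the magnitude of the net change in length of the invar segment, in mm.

|ΔL| ≈ 0.281 mm

Free thermal contraction of the whole bar: Σ αᵢΔT Lᵢ = 25.7×10⁻⁶×93×190 + 12.8×10⁻⁶×93×425 + 1.5×10⁻⁶×93×450 = 1.023 mm.
The rigid supports impose zero overall length change; the single axial force P common to all segments must satisfy P Σ Lᵢ/(AᵢEᵢ) = δ_free.
Σ Lᵢ/(AᵢEᵢ) = 190/(1625×46×10³) + 425/(550×198×10³) + 450/(950×145×10³) = 9.711×10⁻⁶ mm/N.
So P = 1.023 / 9.711×10⁻⁶ = 105.3 kN, tensile.
For the invar segment, free thermal change = 1.5×10⁻⁶×93×450 = 0.06277 mm and elastic change from P = 105300×450/(950×145×10³) = 0.3441 mm; these oppose, so the net change is 0.281 mm (segment lengthens).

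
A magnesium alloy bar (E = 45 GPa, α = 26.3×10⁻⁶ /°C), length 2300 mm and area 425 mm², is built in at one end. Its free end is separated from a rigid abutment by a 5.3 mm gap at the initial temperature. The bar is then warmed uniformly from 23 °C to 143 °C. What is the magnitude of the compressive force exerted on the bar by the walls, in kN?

Unrestrained expansion: δ_free = αΔT L = 26.3×10⁻⁶ × 120 × 2300 = 7.259 mm.
The gap closes (δ_free > 5.3 mm) and the wall then resists a further 7.259 − 5.3 = 1.959 mm of expansion.
So σ = E(δ_free − g)/L = 45×10³ × 1.959/2300 = 38.32 MPa.
Force on the wall = σA = 38.32 × 425 mm² = 16.29 kN.

P ≈ 16.3 kN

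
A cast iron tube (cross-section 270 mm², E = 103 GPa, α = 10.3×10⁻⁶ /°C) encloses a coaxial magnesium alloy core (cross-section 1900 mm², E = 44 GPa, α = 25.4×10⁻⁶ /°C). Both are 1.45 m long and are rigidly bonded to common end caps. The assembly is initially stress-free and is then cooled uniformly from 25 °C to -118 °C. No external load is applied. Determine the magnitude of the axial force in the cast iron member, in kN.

P ≈ 45.1 kN (compressive in the cast iron)

Equilibrium of a rigid end plate with no external load gives equal and opposite internal forces ±P in the two members. Since α_{magnesium alloy} > α_{cast iron}, cooling drives the magnesium alloy into tension and the cast iron into compression.
Equating the net (thermal + elastic) strains gives |α₁ − α₂|·ΔT = P·[1/(A₁E₁) + 1/(A₂E₂)].
|α₁ − α₂|·ΔT = 15.1×10⁻⁶ × 143 = 0.002159.
1/(A₁E₁) + 1/(A₂E₂) = 1/(270×103×10³) + 1/(1900×44×10³) = 4.792×10⁻⁸ N⁻¹.
So P = 0.002159 / 4.792×10⁻⁸ = 45.06 kN.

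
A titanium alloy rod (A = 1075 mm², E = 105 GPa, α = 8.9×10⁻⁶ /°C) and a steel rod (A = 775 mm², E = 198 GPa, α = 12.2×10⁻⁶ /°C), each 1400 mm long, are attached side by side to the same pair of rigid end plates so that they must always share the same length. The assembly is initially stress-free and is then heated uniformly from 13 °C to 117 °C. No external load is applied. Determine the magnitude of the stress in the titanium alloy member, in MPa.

The steel has the larger α, so on heating it would change length more than the titanium alloy if both were free. The rigid plates force a common final length, so the steel is put into compression and the titanium alloy into tension, with equal and opposite forces P (no external load).
Compatibility of the two members (thermal + elastic change equal): (α₁ − α₂)ΔT = P·[1/(A₁E₁) + 1/(A₂E₂)].
|α₁ − α₂|·ΔT = 3.3×10⁻⁶ × 104 = 0.0003432.
1/(A₁E₁) + 1/(A₂E₂) = 1/(1075×105×10³) + 1/(775×198×10³) = 1.538×10⁻⁸ N⁻¹.
So P = 0.0003432 / 1.538×10⁻⁸ = 22.32 kN.
σ_{titanium alloy} = P/A₁ = 22320/1075 = 20.76 MPa, tensile.

σ ≈ 20.8 MPa (tensile)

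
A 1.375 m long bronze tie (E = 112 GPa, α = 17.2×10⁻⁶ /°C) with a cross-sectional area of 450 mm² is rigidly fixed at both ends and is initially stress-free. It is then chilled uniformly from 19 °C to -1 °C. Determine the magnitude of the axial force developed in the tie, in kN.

P ≈ 17.3 kN (tensile)

With zero net strain, σ = E·αΔT = 112 GPa × 17.2×10⁻⁶ × 20 = 38.53 MPa.
P = AEαΔT = 450 × 112×10³ × 17.2×10⁻⁶ × 20 = 17.34 kN (tensile).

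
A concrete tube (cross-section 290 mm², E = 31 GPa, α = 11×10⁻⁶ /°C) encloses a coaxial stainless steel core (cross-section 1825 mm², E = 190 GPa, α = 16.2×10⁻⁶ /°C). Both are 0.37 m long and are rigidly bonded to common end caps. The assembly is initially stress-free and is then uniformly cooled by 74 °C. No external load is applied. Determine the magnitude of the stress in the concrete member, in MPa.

σ ≈ 11.6 MPa (compressive)

The stainless steel has the larger α, so on cooling it would change length more than the concrete if both were free. The rigid plates force a common final length, so the stainless steel is put into tension and the concrete into compression, with equal and opposite forces P (no external load).
Setting the final lengths equal and cancelling L: (α₁ − α₂)ΔT = P/(A₁E₁) + P/(A₂E₂).
|α₁ − α₂|·ΔT = 5.2×10⁻⁶ × 74 = 0.0003848.
1/(A₁E₁) + 1/(A₂E₂) = 1/(290×31×10³) + 1/(1825×190×10³) = 1.141×10⁻⁷ N⁻¹.
So P = 0.0003848 / 1.141×10⁻⁷ = 3.372 kN.
σ_{concrete} = P/A₁ = 3372/290 = 11.63 MPa, compressive.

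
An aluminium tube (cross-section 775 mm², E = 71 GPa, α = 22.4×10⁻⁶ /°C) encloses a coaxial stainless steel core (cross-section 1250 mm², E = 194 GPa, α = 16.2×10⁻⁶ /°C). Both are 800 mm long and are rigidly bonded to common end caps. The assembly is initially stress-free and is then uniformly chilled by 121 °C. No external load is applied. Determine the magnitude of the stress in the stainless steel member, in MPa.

Both members must finish at the same length. With the larger α, the aluminium tends to over-contract; the plates restrain it, putting the aluminium in tension and the stainless steel in compression. With no external load the two internal forces are equal and opposite, magnitude P.
Compatibility of the two members (thermal + elastic change equal): (α₁ − α₂)ΔT = P·[1/(A₁E₁) + 1/(A₂E₂)].
|α₁ − α₂|·ΔT = 6.2×10⁻⁶ × 121 = 0.0007502.
1/(A₁E₁) + 1/(A₂E₂) = 1/(775×71×10³) + 1/(1250×194×10³) = 2.23×10⁻⁸ N⁻¹.
So P = 0.0007502 / 2.23×10⁻⁸ = 33.65 kN.
σ_{stainless steel} = P/A₂ = 33650/1250 = 26.92 MPa, compressive.

σ ≈ 26.9 MPa (compressive)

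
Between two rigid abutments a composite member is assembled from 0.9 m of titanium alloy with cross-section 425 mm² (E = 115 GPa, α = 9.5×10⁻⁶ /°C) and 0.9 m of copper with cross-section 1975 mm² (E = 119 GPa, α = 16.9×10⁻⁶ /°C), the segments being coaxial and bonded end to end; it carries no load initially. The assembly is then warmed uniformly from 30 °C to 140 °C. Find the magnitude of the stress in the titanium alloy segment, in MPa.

Free thermal expansion of the whole bar: Σ αᵢΔT Lᵢ = 9.5×10⁻⁶×110×900 + 16.9×10⁻⁶×110×900 = 2.614 mm.
The rigid supports impose zero overall length change; the single axial force P common to all segments must satisfy P Σ Lᵢ/(AᵢEᵢ) = δ_free.
The series flexibility is Σ Lᵢ/(AᵢEᵢ) = 900/(425×115×10³) + 900/(1975×119×10³) = 2.224×10⁻⁵ mm/N.
Hence P = δ_free / Σ(L/AE) = 2.614/2.224×10⁻⁵ = 117.5 kN (compressive).
σ_{titanium alloy} = P / A = 117500 / 425 = 276.5 MPa.

σ ≈ 276 MPa (compressive)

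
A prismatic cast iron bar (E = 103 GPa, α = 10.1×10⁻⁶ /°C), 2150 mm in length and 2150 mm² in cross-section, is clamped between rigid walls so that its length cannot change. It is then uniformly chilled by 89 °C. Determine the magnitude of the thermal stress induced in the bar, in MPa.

σ ≈ 92.6 MPa (tensile)

The supports are rigid, so the total axial strain is zero. The restrained thermal strain is ε = αΔT = 10.1×10⁻⁶ × 89 = 898.9×10⁻⁶.
Hence σ = E·αΔT = 103×10³ × 898.9×10⁻⁶ = 92.59 MPa, tensile.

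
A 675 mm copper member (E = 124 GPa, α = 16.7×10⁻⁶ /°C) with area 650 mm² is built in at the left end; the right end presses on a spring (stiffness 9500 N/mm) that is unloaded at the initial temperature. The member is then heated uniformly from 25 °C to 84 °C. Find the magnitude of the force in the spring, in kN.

P ≈ 5.85 kN

The unrestrained thermal change is αΔT L = 16.7×10⁻⁶ × 59 × 675 = 0.6651 mm.
With a force P in the spring, the elastic change of the member is PL/(AE) and that of the spring is P/k; compatibility requires their sum to equal δ_free.
P [ L/(AE) + 1/k ] = δ_free → P [ 675/(650×124×10³) + 1/(9500) ] = 0.6651.
P = 0.6651 / 0.0001136 = 5853 N.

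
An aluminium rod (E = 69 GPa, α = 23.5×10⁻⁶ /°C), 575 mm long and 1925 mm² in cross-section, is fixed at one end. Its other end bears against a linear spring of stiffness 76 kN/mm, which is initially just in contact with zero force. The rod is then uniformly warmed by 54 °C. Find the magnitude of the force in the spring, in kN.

P ≈ 41.7 kN

If the spring were absent the rod would lengthen by αΔT L = 23.5×10⁻⁶ × 54 × 575 = 0.7297 mm.
Let P be the compressive force at the spring. The rod shortens elastically by PL/(AE) and the spring compresses by P/k; together these equal δ_free.
P [ L/(AE) + 1/k ] = δ_free → P [ 575/(1925×69×10³) + 1/(76×10³) ] = 0.7297.
P = 0.7297 / 1.749×10⁻⁵ = 41730 N.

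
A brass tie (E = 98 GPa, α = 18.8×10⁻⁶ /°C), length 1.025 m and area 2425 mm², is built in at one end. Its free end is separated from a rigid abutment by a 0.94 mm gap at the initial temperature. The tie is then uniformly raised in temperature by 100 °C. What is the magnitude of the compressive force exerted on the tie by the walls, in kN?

P ≈ 229 kN

If the wall were absent the tie would grow by αΔT L = 18.8×10⁻⁶ × 100 × 1025 = 1.927 mm.
This exceeds the 0.94 mm gap, so the wall pushes back. The portion of expansion that must be recovered elastically is δ_free − gap = 1.927 − 0.94 = 0.987 mm.
That suppressed elongation corresponds to σ = E·Δ/L = 98×10³ × 0.987/1025 = 94.37 MPa.
Force on the wall = σA = 94.37 × 2425 mm² = 228.8 kN.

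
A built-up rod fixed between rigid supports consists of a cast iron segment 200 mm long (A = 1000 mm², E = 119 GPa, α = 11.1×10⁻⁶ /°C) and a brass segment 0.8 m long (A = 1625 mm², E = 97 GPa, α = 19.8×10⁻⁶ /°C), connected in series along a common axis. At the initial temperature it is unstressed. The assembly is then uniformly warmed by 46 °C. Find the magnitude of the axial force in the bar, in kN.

If the supports were absent, the total length change would be Σ αᵢΔT Lᵢ = 11.1×10⁻⁶×46×200 + 19.8×10⁻⁶×46×800 = 0.8308 mm.
The rigid supports impose zero overall length change; the single axial force P common to all segments must satisfy P Σ Lᵢ/(AᵢEᵢ) = δ_free.
Σ Lᵢ/(AᵢEᵢ) = 200/(1000×119×10³) + 800/(1625×97×10³) = 6.756×10⁻⁶ mm/N.
So P = 0.8308 / 6.756×10⁻⁶ = 123 kN, compressive.

P ≈ 123 kN (compressive)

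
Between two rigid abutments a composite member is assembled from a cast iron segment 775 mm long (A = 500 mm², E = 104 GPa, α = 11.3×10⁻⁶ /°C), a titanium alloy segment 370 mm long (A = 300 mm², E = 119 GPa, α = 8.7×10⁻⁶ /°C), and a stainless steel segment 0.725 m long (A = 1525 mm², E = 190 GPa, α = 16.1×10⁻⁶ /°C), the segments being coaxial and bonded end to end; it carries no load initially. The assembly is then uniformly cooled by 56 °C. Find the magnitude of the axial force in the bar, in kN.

With the walls removed the bar would change length by δ_free = Σ αᵢΔT Lᵢ = 11.3×10⁻⁶×56×775 + 8.7×10⁻⁶×56×370 + 16.1×10⁻⁶×56×725 = 1.324 mm.
The rigid supports impose zero overall length change; the single axial force P common to all segments must satisfy P Σ Lᵢ/(AᵢEᵢ) = δ_free.
The series flexibility is Σ Lᵢ/(AᵢEᵢ) = 775/(500×104×10³) + 370/(300×119×10³) + 725/(1525×190×10³) = 2.777×10⁻⁵ mm/N.
So P = 1.324 / 2.777×10⁻⁵ = 47.69 kN, tensile.

P ≈ 47.7 kN (tensile)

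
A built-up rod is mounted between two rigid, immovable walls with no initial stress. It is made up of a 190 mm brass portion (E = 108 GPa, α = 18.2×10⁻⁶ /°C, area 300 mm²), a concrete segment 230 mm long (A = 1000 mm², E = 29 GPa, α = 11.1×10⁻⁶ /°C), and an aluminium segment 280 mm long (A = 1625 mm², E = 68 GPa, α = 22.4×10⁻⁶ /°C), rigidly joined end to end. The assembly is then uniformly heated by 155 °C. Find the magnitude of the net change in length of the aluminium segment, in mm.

|ΔL| ≈ 0.677 mm

Free thermal expansion of the whole bar: Σ αᵢΔT Lᵢ = 18.2×10⁻⁶×155×190 + 11.1×10⁻⁶×155×230 + 22.4×10⁻⁶×155×280 = 1.904 mm.
Since the ends are fixed, an axial force P builds up, equal in every segment, with P · Σ Lᵢ/(AᵢEᵢ) = δ_free.
Σ Lᵢ/(AᵢEᵢ) = 190/(300×108×10³) + 230/(1000×29×10³) + 280/(1625×68×10³) = 1.633×10⁻⁵ mm/N.
P = 1.904 / 1.633×10⁻⁵ = 116600 N = 116.6 kN, compressive.
For the aluminium segment, free thermal change = 22.4×10⁻⁶×155×280 = 0.9722 mm and elastic change from P = 116600×280/(1625×68×10³) = 0.2954 mm; these oppose, so the net change is 0.677 mm (segment lengthens).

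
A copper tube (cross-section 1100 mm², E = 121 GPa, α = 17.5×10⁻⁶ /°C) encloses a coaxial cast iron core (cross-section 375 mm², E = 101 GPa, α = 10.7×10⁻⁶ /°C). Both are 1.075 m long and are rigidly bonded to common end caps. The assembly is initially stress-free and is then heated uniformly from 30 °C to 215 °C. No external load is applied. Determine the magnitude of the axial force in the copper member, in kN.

Both members must finish at the same length. With the larger α, the copper tends to over-expand; the plates restrain it, putting the copper in compression and the cast iron in tension. With no external load the two internal forces are equal and opposite, magnitude P.
Compatibility of the two members (thermal + elastic change equal): (α₁ − α₂)ΔT = P·[1/(A₁E₁) + 1/(A₂E₂)].
|α₁ − α₂|·ΔT = 6.8×10⁻⁶ × 185 = 0.001258.
1/(A₁E₁) + 1/(A₂E₂) = 1/(1100×121×10³) + 1/(375×101×10³) = 3.392×10⁻⁸ N⁻¹.
So P = 0.001258 / 3.392×10⁻⁸ = 37.09 kN.

P ≈ 37.1 kN (compressive in the copper)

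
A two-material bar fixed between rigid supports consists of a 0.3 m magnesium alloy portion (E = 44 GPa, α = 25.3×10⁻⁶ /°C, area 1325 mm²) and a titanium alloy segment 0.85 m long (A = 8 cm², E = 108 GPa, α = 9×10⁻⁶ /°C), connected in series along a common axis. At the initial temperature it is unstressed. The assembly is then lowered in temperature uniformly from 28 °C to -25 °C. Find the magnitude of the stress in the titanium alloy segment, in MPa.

Free thermal contraction of the whole bar: Σ αᵢΔT Lᵢ = 25.3×10⁻⁶×53×300 + 9×10⁻⁶×53×850 = 0.8077 mm.
The walls prevent any net length change, so an axial force P (same in every segment) develops. Compatibility: P · Σ Lᵢ/(AᵢEᵢ) = δ_free.
Σ Lᵢ/(AᵢEᵢ) = 300/(1325×44×10³) + 850/(800×108×10³) = 1.498×10⁻⁵ mm/N.
P = 0.8077 / 1.498×10⁻⁵ = 53910 N = 53.91 kN, tensile.
σ_{titanium alloy} = P / A = 53910 / 800 = 67.38 MPa.

σ ≈ 67.4 MPa (tensile)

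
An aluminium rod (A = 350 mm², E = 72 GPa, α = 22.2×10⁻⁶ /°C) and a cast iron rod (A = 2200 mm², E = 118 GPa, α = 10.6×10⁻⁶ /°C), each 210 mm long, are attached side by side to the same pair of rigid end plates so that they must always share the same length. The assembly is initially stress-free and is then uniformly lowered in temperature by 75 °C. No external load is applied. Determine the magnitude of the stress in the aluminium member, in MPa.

σ ≈ 57.1 MPa (tensile)

Both members must finish at the same length. With the larger α, the aluminium tends to over-contract; the plates restrain it, putting the aluminium in tension and the cast iron in compression. With no external load the two internal forces are equal and opposite, magnitude P.
Setting the final lengths equal and cancelling L: (α₁ − α₂)ΔT = P/(A₁E₁) + P/(A₂E₂).
|α₁ − α₂|·ΔT = 11.6×10⁻⁶ × 75 = 0.00087.
1/(A₁E₁) + 1/(A₂E₂) = 1/(350×72×10³) + 1/(2200×118×10³) = 4.353×10⁻⁸ N⁻¹.
So P = 0.00087 / 4.353×10⁻⁸ = 19.98 kN.
σ_{aluminium} = P/A₁ = 19980/350 = 57.1 MPa, tensile.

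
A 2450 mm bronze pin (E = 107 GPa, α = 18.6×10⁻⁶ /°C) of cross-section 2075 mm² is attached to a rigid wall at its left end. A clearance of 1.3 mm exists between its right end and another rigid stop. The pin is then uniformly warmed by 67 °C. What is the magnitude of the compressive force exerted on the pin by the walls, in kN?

P ≈ 159 kN

If the wall were absent the pin would grow by αΔT L = 18.6×10⁻⁶ × 67 × 2450 = 3.053 mm.
The gap closes (δ_free > 1.3 mm) and the wall then resists a further 3.053 − 1.3 = 1.753 mm of expansion.
Compatibility: PL/(AE) = 1.753 mm, so σ = P/A = E × (1.753/2450) = 76.57 MPa.
Force on the wall = σA = 76.57 × 2075 mm² = 158.9 kN.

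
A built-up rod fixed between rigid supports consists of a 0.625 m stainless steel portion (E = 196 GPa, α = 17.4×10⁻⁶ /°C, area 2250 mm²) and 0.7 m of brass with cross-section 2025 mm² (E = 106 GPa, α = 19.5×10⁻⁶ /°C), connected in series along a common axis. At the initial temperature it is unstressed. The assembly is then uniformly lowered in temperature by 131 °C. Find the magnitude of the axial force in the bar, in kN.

If the supports were absent, the total length change would be Σ αᵢΔT Lᵢ = 17.4×10⁻⁶×131×625 + 19.5×10⁻⁶×131×700 = 3.213 mm.
The rigid supports impose zero overall length change; the single axial force P common to all segments must satisfy P Σ Lᵢ/(AᵢEᵢ) = δ_free.
Σ Lᵢ/(AᵢEᵢ) = 625/(2250×196×10³) + 700/(2025×106×10³) = 4.678×10⁻⁶ mm/N.
Hence P = δ_free / Σ(L/AE) = 3.213/4.678×10⁻⁶ = 686.7 kN (tensile).

P ≈ 687 kN (tensile)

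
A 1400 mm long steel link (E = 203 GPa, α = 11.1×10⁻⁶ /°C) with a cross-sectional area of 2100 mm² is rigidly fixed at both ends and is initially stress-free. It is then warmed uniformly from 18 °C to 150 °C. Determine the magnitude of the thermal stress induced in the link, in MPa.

σ ≈ 297 MPa (compressive)

Because both ends are immovable the net strain is zero, and the suppressed thermal strain is αΔT = 11.1×10⁻⁶ × 132 = 1465.2×10⁻⁶.
Hence σ = E·αΔT = 203×10³ × 1465.2×10⁻⁶ = 297.4 MPa, compressive.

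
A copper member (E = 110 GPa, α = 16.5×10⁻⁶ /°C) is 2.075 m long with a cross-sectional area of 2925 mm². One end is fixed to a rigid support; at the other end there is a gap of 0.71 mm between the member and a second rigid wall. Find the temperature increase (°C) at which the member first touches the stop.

ΔT ≈ 20.7 °C

Contact occurs when the free expansion equals the gap: αΔT L = 0.71 mm.
ΔT = 0.71 / (16.5×10⁻⁶ × 2075) = 20.74 °C.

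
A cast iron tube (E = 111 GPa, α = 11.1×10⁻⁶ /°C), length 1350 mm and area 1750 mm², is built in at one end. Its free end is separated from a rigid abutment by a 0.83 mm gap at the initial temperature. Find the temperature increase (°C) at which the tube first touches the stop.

Contact occurs when the free expansion equals the gap: αΔT L = 0.83 mm.
ΔT = 0.83 / (11.1×10⁻⁶ × 1350) = 55.39 °C.

ΔT ≈ 55.4 °C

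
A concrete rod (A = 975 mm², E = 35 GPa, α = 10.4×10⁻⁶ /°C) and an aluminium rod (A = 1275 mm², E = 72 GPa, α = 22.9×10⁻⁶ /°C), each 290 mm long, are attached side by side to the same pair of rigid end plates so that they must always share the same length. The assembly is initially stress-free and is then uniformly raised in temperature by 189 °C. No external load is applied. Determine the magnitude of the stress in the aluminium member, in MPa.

Both members must finish at the same length. With the larger α, the aluminium tends to over-expand; the plates restrain it, putting the aluminium in compression and the concrete in tension. With no external load the two internal forces are equal and opposite, magnitude P.
Compatibility of the two members (thermal + elastic change equal): (α₁ − α₂)ΔT = P·[1/(A₁E₁) + 1/(A₂E₂)].
|α₁ − α₂|·ΔT = 12.5×10⁻⁶ × 189 = 0.002362.
1/(A₁E₁) + 1/(A₂E₂) = 1/(975×35×10³) + 1/(1275×72×10³) = 4.02×10⁻⁸ N⁻¹.
P = 0.002362 / 4.02×10⁻⁸ = 58770 N = 58.77 kN.
σ_{aluminium} = P/A₂ = 58770/1275 = 46.1 MPa, compressive.

σ ≈ 46.1 MPa (compressive)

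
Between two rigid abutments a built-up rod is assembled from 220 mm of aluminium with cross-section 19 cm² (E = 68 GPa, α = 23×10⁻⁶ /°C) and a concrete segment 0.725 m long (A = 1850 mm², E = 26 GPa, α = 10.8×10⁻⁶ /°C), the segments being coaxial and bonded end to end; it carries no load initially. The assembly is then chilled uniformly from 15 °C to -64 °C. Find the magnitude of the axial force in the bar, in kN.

Free thermal contraction of the whole bar: Σ αᵢΔT Lᵢ = 23×10⁻⁶×79×220 + 10.8×10⁻⁶×79×725 = 1.018 mm.
The rigid supports impose zero overall length change; the single axial force P common to all segments must satisfy P Σ Lᵢ/(AᵢEᵢ) = δ_free.
The series flexibility is Σ Lᵢ/(AᵢEᵢ) = 220/(1900×68×10³) + 725/(1850×26×10³) = 1.678×10⁻⁵ mm/N.
So P = 1.018 / 1.678×10⁻⁵ = 60.7 kN, tensile.

P ≈ 60.7 kN (tensile)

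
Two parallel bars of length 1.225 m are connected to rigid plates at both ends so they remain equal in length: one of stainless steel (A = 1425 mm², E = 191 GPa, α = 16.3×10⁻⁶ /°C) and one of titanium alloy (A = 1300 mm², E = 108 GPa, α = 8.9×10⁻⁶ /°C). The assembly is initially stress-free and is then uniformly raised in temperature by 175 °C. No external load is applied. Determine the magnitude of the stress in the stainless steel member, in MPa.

Both members must finish at the same length. With the larger α, the stainless steel tends to over-expand; the plates restrain it, putting the stainless steel in compression and the titanium alloy in tension. With no external load the two internal forces are equal and opposite, magnitude P.
Equating the net (thermal + elastic) strains gives |α₁ − α₂|·ΔT = P·[1/(A₁E₁) + 1/(A₂E₂)].
|α₁ − α₂|·ΔT = 7.4×10⁻⁶ × 175 = 0.001295.
1/(A₁E₁) + 1/(A₂E₂) = 1/(1425×191×10³) + 1/(1300×108×10³) = 1.08×10⁻⁸ N⁻¹.
So P = 0.001295 / 1.08×10⁻⁸ = 119.9 kN.
σ_{stainless steel} = P/A₁ = 119900/1425 = 84.17 MPa, compressive.

σ ≈ 84.2 MPa (compressive)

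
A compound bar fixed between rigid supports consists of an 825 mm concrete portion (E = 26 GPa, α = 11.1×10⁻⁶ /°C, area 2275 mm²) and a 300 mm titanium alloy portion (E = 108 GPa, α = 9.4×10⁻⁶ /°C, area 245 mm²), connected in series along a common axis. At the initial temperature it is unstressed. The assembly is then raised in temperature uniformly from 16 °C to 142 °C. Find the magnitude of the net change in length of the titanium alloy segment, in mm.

With the walls removed the bar would change length by δ_free = Σ αᵢΔT Lᵢ = 11.1×10⁻⁶×126×825 + 9.4×10⁻⁶×126×300 = 1.509 mm.
The rigid supports impose zero overall length change; the single axial force P common to all segments must satisfy P Σ Lᵢ/(AᵢEᵢ) = δ_free.
The series flexibility is Σ Lᵢ/(AᵢEᵢ) = 825/(2275×26×10³) + 300/(245×108×10³) = 2.529×10⁻⁵ mm/N.
P = 1.509 / 2.529×10⁻⁵ = 59690 N = 59.69 kN, compressive.
For the titanium alloy segment, free thermal change = 9.4×10⁻⁶×126×300 = 0.3553 mm and elastic change from P = 59690×300/(245×108×10³) = 0.6767 mm; these oppose, so the net change is 0.321 mm (segment shortens).

|ΔL| ≈ 0.321 mm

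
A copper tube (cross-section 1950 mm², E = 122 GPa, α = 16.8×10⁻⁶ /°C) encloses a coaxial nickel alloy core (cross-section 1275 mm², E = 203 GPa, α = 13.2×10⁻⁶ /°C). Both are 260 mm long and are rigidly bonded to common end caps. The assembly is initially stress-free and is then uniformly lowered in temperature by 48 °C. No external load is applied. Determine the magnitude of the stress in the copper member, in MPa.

σ ≈ 11 MPa (tensile)

Equilibrium of a rigid end plate with no external load gives equal and opposite internal forces ±P in the two members. Since α_{copper} > α_{nickel alloy}, cooling drives the copper into tension and the nickel alloy into compression.
Setting the final lengths equal and cancelling L: (α₁ − α₂)ΔT = P/(A₁E₁) + P/(A₂E₂).
|α₁ − α₂|·ΔT = 3.6×10⁻⁶ × 48 = 0.0001728.
1/(A₁E₁) + 1/(A₂E₂) = 1/(1950×122×10³) + 1/(1275×203×10³) = 8.067×10⁻⁹ N⁻¹.
So P = 0.0001728 / 8.067×10⁻⁹ = 21.42 kN.
σ_{copper} = P/A₁ = 21420/1950 = 10.98 MPa, tensile.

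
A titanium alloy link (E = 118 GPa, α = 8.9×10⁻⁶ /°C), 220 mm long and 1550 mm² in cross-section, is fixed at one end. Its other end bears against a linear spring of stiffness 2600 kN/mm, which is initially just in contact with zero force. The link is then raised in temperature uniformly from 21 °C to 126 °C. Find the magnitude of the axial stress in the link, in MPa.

The unrestrained thermal change is αΔT L = 8.9×10⁻⁶ × 105 × 220 = 0.2056 mm.
Let P be the compressive force at the spring. The link shortens elastically by PL/(AE) and the spring compresses by P/k; together these equal δ_free.
So P = δ_free / [L/(AE) + 1/k] = 0.2056 / [ 220/(1550×118×10³) + 1/(2600×10³) ].
P = 0.2056 / 1.587×10⁻⁶ = 129500 N.
σ = P/A = 129500/1550 = 83.55 MPa.

σ ≈ 83.6 MPa (compressive)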